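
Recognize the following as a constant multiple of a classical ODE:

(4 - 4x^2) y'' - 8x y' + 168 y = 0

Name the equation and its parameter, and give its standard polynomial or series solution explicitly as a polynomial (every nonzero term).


All three coefficients share the factor 4; dividing through by 4 gives  (1 - x^2) y'' - 2x y' + 42 y = 0.
This matches the Legendre equation (1 - x^2) y'' - 2x y' + n(n+1) y = 0 (note the -2x y' term) with n(n+1) = 42, so n = 6; the polynomial solution is P_6(x).
With y = sum_k a_k x^k, matching x^k gives (k+2)(k+1) a_{k+2} = [k(k+1) - n(n+1)] a_k = (k - 6)(k + 7) a_k. The right side vanishes at k = 6, so the series with the parity of 6 terminates at degree 6.
Standard normalization (P_n(1) = 1): leading coefficient (2n)!/(2^n (n!)^2) = 479001600/(64*518400) = 231/16, so a_6 = 231/16. Work downward with a_k = (k+1)(k+2) a_{k+2} / ((k - 6)(k + 7)):
  a_4 = (5)(6)(231/16) / ((4 - 6)(4 + 7)) = (3465/8)/(-22) = -315/16
  a_2 = (3)(4)(-315/16) / ((2 - 6)(2 + 7)) = (-945/4)/(-36) = 105/16
  a_0 = (1)(2)(105/16) / ((0 - 6)(0 + 7)) = (105/8)/(-42) = -5/16
Hence P_6(x) = 231 x^6/16 - 315 x^4/16 + 105 x^2/16 - 5/16.

P_6(x); series = 231 x^6/16 - 315 x^4/16 + 105 x^2/16 - 5/16


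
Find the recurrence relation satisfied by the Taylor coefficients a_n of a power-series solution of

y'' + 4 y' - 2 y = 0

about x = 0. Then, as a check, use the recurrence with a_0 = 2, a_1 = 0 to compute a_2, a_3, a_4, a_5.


Substitute y = sum_n a_n x^n.
y''(x) has coefficient (n+2)(n+1) a_{n+2} at x^n;
4 y'(x) has coefficient 4 (n+1) a_{n+1} at x^n;
-2 y(x) has coefficient -2 a_n at x^n.
Matching x^n: (n+2)(n+1) a_{n+2} + 4 (n+1) a_{n+1} - 2 a_n = 0.
Thus a_{n+2} = [-4 (n+1) a_{n+1} + 2 a_n] / ((n+1)(n+2)).

Check with a_0 = 2, a_1 = 0 (apply the recurrence for n = 0, 1, 2, 3): a_0 = 2, a_1 = 0, a_2 = 2, a_3 = -8/3, a_4 = 3, a_5 = -8/3.

a_(n+2) = [-4 (n+1) a_(n+1) + 2 a_n] / ((n+1)(n+2)); check: a_0 = 2, a_1 = 0, a_2 = 2, a_3 = -8/3, a_4 = 3, a_5 = -8/3


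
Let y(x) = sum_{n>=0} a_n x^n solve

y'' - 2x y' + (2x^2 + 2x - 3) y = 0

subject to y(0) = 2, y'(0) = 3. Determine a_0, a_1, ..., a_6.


Ansatz: y(x) = sum_{n>=0} a_n x^n, so y'(x) = sum_{n>=1} n a_n x^(n-1) and y''(x) = sum_{n>=2} n(n-1) a_n x^(n-2).
Substitute into P(x) y'' + Q(x) y' + R(x) y = 0 with P(x) = 1, Q(x) = -2x, R(x) = 2x^2 + 2x - 3, and match powers of x.
Initial conditions: a_0 = 2, a_1 = 3.
Setting the coefficient of each power of x to zero and solving order by order (substituting the coefficients already found):
  x^0: 2 a_2 - 3 a_0 = 0  ->  2 a_2 = 3 a_0 = 6  ->  a_2 = 3
  x^1: 6 a_3 - 5 a_1 + 2 a_0 = 0  ->  6 a_3 = 5 a_1 - 2 a_0 = 11  ->  a_3 = 11/6
  x^2: 12 a_4 - 7 a_2 + 2 a_1 + 2 a_0 = 0  ->  12 a_4 = 7 a_2 - 2 a_1 - 2 a_0 = 11  ->  a_4 = 11/12
  x^3: 20 a_5 - 9 a_3 + 2 a_2 + 2 a_1 = 0  ->  20 a_5 = 9 a_3 - 2 a_2 - 2 a_1 = 9/2  ->  a_5 = 9/40
  x^4: 30 a_6 - 11 a_4 + 2 a_3 + 2 a_2 = 0  ->  30 a_6 = 11 a_4 - 2 a_3 - 2 a_2 = 5/12  ->  a_6 = 1/72
Truncated series: y(x) = 2 + 3 x + 3 x^2 + (11/6) x^3 + (11/12) x^4 + (9/40) x^5 + (1/72) x^6 + O(x^7).

a_0 = 2; a_1 = 3; a_2 = 3; a_3 = 11/6; a_4 = 11/12; a_5 = 9/40; a_6 = 1/72


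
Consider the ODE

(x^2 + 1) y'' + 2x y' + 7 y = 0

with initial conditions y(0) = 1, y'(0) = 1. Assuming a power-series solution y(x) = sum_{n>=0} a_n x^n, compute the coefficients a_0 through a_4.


Ansatz: y(x) = sum_{n>=0} a_n x^n, so y'(x) = sum_{n>=1} n a_n x^(n-1) and y''(x) = sum_{n>=2} n(n-1) a_n x^(n-2).
Substitute into P(x) y'' + Q(x) y' + R(x) y = 0 with P(x) = x^2 + 1, Q(x) = 2x, R(x) = 7, and match powers of x.
Initial conditions: a_0 = 1, a_1 = 1.
Setting the coefficient of each power of x to zero and solving order by order (substituting the coefficients already found):
  x^0: 2 a_2 + 7 a_0 = 0  ->  2 a_2 = -7 a_0 = -7  ->  a_2 = -7/2
  x^1: 6 a_3 + 9 a_1 = 0  ->  6 a_3 = -9 a_1 = -9  ->  a_3 = -3/2
  x^2: 12 a_4 + 13 a_2 = 0  ->  12 a_4 = -13 a_2 = 91/2  ->  a_4 = 91/24
Truncated series: y(x) = 1 + x - (7/2) x^2 - (3/2) x^3 + (91/24) x^4 + O(x^5).

a_0 = 1; a_1 = 1; a_2 = -7/2; a_3 = -3/2; a_4 = 91/24


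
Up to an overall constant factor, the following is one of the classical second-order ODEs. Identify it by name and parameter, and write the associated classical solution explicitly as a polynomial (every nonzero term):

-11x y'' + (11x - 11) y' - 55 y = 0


All three coefficients share the factor -11; dividing through by -11 gives  x y'' + (1 - x) y' + 5 y = 0.
This matches the Laguerre equation x y'' + (1 - x) y' + n y = 0 with n = 5; the polynomial solution is L_5(x).
With y = sum_k a_k x^k, matching x^k gives (k+1)k a_{k+1} + (k+1) a_{k+1} - k a_k + n a_k = 0, i.e. (k+1)^2 a_{k+1} = (k - n) a_k = (k - 5) a_k. The right side vanishes at k = 5, so the series terminates at degree 5.
Standard normalization L_n(0) = 1 gives a_0 = 1. Work upward with a_{k+1} = (k - 5) a_k / (k+1)^2:
  a_1 = (0 - 5)(1) / 1^2 = -5/1 = -5
  a_2 = (1 - 5)(-5) / 2^2 = 20/4 = 5
  a_3 = (2 - 5)(5) / 3^2 = -15/9 = -5/3
  a_4 = (3 - 5)(-5/3) / 4^2 = (10/3)/16 = 5/24
  a_5 = (4 - 5)(5/24) / 5^2 = (-5/24)/25 = -1/120
Hence L_5(x) = -x^5/120 + 5 x^4/24 - 5 x^3/3 + 5 x^2 - 5 x + 1.

L_5(x); series = -x^5/120 + 5 x^4/24 - 5 x^3/3 + 5 x^2 - 5 x + 1


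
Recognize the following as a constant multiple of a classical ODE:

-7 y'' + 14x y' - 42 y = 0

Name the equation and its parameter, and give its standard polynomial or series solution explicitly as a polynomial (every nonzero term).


All three coefficients share the factor -7; dividing through by -7 gives  y'' - 2x y' + 6 y = 0.
This matches the Hermite equation y'' - 2x y' + 2n y = 0 with 2n = 6, so n = 3; the polynomial solution is H_3(x).
With y = sum_k a_k x^k, matching x^k gives (k+2)(k+1) a_{k+2} = 2(k - n) a_k = 2(k - 3) a_k. The right side vanishes at k = 3, so the series with the parity of 3 terminates at degree 3.
Standard normalization: leading coefficient of H_n is 2^n, so a_3 = 2^3 = 8. Work downward with a_k = (k+1)(k+2) a_{k+2} / (2(k - n)):
  a_1 = (2)(3)(8) / (2(1 - 3)) = 48/(-4) = -12
Hence H_3(x) = 8 x^3 - 12 x.

H_3(x); series = 8 x^3 - 12 x


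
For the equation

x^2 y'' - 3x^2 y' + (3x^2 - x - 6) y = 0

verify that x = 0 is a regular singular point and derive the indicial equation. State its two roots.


Divide by x^2 to reach normal form y'' + P_1(x) y' + P_2(x) y = 0 with P_1(x) = -3 and P_2(x) = 3 - 1/x - 6/x^2.
x = 0 is a singular point because the y-coefficient 3 - 1/x - 6/x^2 has a pole at x = 0.
It is a regular singular point because x P_1(x) = p(x) = -3x and x^2 P_2(x) = q(x) = 3x^2 - x - 6 are polynomials, hence analytic at x = 0.
p(0) = 0,  q(0) = -6.
Indicial equation: r(r-1) + p(0) r + q(0) = 0, i.e. r^2 + (p(0) - 1) r + q(0) = 0, i.e. r^2 - 1 r - 6 = 0.
Discriminant: (-1)^2 - 4(-6) = 25, so r = (1 ± 5)/2.
Solving: r_1 = 3, r_2 = -2.

indicial: r^2 - 1 r - 6 = 0; roots r_1 = 3, r_2 = -2


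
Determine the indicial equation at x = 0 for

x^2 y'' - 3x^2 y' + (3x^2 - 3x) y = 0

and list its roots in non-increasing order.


Divide by x^2 to reach normal form y'' + P_1(x) y' + P_2(x) y = 0 with P_1(x) = -3 and P_2(x) = 3 - 3/x.
x = 0 is a singular point because the y-coefficient 3 - 3/x has a pole at x = 0.
It is a regular singular point because x P_1(x) = p(x) = -3x and x^2 P_2(x) = q(x) = 3x^2 - 3x are polynomials, hence analytic at x = 0.
p(0) = 0,  q(0) = 0.
Indicial equation: r(r-1) + p(0) r + q(0) = 0, i.e. r^2 + (p(0) - 1) r + q(0) = 0, i.e. r^2 - 1 r = 0.
Discriminant: (-1)^2 - 4(0) = 1, so r = (1 ± 1)/2.
Solving: r_1 = 1, r_2 = 0.

indicial: r^2 - 1 r = 0; roots r_1 = 1, r_2 = 0


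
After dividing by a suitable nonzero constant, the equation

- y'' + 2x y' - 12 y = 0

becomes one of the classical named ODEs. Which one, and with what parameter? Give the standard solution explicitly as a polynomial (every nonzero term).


All three coefficients share the factor -1; dividing through by -1 gives  y'' - 2x y' + 12 y = 0.
This matches the Hermite equation y'' - 2x y' + 2n y = 0 with 2n = 12, so n = 6; the polynomial solution is H_6(x).
With y = sum_k a_k x^k, matching x^k gives (k+2)(k+1) a_{k+2} = 2(k - n) a_k = 2(k - 6) a_k. The right side vanishes at k = 6, so the series with the parity of 6 terminates at degree 6.
Standard normalization: leading coefficient of H_n is 2^n, so a_6 = 2^6 = 64. Work downward with a_k = (k+1)(k+2) a_{k+2} / (2(k - n)):
  a_4 = (5)(6)(64) / (2(4 - 6)) = 1920/(-4) = -480
  a_2 = (3)(4)(-480) / (2(2 - 6)) = -5760/(-8) = 720
  a_0 = (1)(2)(720) / (2(0 - 6)) = 1440/(-12) = -120
Hence H_6(x) = 64 x^6 - 480 x^4 + 720 x^2 - 120.

H_6(x); series = 64 x^6 - 480 x^4 + 720 x^2 - 120


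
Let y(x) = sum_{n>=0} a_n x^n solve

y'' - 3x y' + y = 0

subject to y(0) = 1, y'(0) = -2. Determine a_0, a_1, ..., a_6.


Ansatz: y(x) = sum_{n>=0} a_n x^n, so y'(x) = sum_{n>=1} n a_n x^(n-1) and y''(x) = sum_{n>=2} n(n-1) a_n x^(n-2).
Substitute into P(x) y'' + Q(x) y' + R(x) y = 0 with P(x) = 1, Q(x) = -3x, R(x) = 1, and match powers of x.
Initial conditions: a_0 = 1, a_1 = -2.
Setting the coefficient of each power of x to zero and solving order by order (substituting the coefficients already found):
  x^0: 2 a_2 + a_0 = 0  ->  2 a_2 = -a_0 = -1  ->  a_2 = -1/2
  x^1: 6 a_3 - 2 a_1 = 0  ->  6 a_3 = 2 a_1 = -4  ->  a_3 = -2/3
  x^2: 12 a_4 - 5 a_2 = 0  ->  12 a_4 = 5 a_2 = -5/2  ->  a_4 = -5/24
  x^3: 20 a_5 - 8 a_3 = 0  ->  20 a_5 = 8 a_3 = -16/3  ->  a_5 = -4/15
  x^4: 30 a_6 - 11 a_4 = 0  ->  30 a_6 = 11 a_4 = -55/24  ->  a_6 = -11/144
Truncated series: y(x) = 1 - 2 x - (1/2) x^2 - (2/3) x^3 - (5/24) x^4 - (4/15) x^5 - (11/144) x^6 + O(x^7).

a_0 = 1; a_1 = -2; a_2 = -1/2; a_3 = -2/3; a_4 = -5/24; a_5 = -4/15; a_6 = -11/144


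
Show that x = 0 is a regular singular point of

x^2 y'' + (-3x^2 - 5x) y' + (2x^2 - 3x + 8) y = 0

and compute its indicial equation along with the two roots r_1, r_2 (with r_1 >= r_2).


Divide by x^2 to reach normal form y'' + P_1(x) y' + P_2(x) y = 0 with P_1(x) = -3 - 5/x and P_2(x) = 2 - 3/x + 8/x^2.
x = 0 is a singular point because the y'-coefficient -3 - 5/x has a pole at x = 0 and the y-coefficient 2 - 3/x + 8/x^2 has a pole at x = 0.
It is a regular singular point because x P_1(x) = p(x) = -3x - 5 and x^2 P_2(x) = q(x) = 2x^2 - 3x + 8 are polynomials, hence analytic at x = 0.
p(0) = -5,  q(0) = 8.
Indicial equation: r(r-1) + p(0) r + q(0) = 0, i.e. r^2 + (p(0) - 1) r + q(0) = 0, i.e. r^2 - 6 r + 8 = 0.
Discriminant: (-6)^2 - 4(8) = 4, so r = (6 ± 2)/2.
Solving: r_1 = 4, r_2 = 2.

indicial: r^2 - 6 r + 8 = 0; roots r_1 = 4, r_2 = 2


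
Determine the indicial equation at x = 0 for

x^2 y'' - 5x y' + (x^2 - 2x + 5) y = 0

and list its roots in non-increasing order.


Divide by x^2 to reach normal form y'' + P_1(x) y' + P_2(x) y = 0 with P_1(x) = -5/x and P_2(x) = 1 - 2/x + 5/x^2.
x = 0 is a singular point because the y'-coefficient -5/x has a pole at x = 0 and the y-coefficient 1 - 2/x + 5/x^2 has a pole at x = 0.
It is a regular singular point because x P_1(x) = p(x) = -5 and x^2 P_2(x) = q(x) = x^2 - 2x + 5 are polynomials, hence analytic at x = 0.
p(0) = -5,  q(0) = 5.
Indicial equation: r(r-1) + p(0) r + q(0) = 0, i.e. r^2 + (p(0) - 1) r + q(0) = 0, i.e. r^2 - 6 r + 5 = 0.
Discriminant: (-6)^2 - 4(5) = 16, so r = (6 ± 4)/2.
Solving: r_1 = 5, r_2 = 1.

indicial: r^2 - 6 r + 5 = 0; roots r_1 = 5, r_2 = 1


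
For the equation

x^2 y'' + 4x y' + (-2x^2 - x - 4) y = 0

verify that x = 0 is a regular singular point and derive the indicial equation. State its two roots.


Divide by x^2 to reach normal form y'' + P_1(x) y' + P_2(x) y = 0 with P_1(x) = 4/x and P_2(x) = -2 - 1/x - 4/x^2.
x = 0 is a singular point because the y'-coefficient 4/x has a pole at x = 0 and the y-coefficient -2 - 1/x - 4/x^2 has a pole at x = 0.
It is a regular singular point because x P_1(x) = p(x) = 4 and x^2 P_2(x) = q(x) = -2x^2 - x - 4 are polynomials, hence analytic at x = 0.
p(0) = 4,  q(0) = -4.
Indicial equation: r(r-1) + p(0) r + q(0) = 0, i.e. r^2 + (p(0) - 1) r + q(0) = 0, i.e. r^2 + 3 r - 4 = 0.
Discriminant: (3)^2 - 4(-4) = 25, so r = (-3 ± 5)/2.
Solving: r_1 = 1, r_2 = -4.

indicial: r^2 + 3 r - 4 = 0; roots r_1 = 1, r_2 = -4


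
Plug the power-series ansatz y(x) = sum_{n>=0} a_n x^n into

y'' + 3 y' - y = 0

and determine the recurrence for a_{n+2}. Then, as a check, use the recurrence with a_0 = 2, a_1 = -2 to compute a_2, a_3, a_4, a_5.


Substitute y = sum_n a_n x^n.
y''(x) has coefficient (n+2)(n+1) a_{n+2} at x^n;
3 y'(x) has coefficient 3 (n+1) a_{n+1} at x^n;
-y(x) has coefficient -1 a_n at x^n.
Matching x^n: (n+2)(n+1) a_{n+2} + 3 (n+1) a_{n+1} - 1 a_n = 0.
Thus a_{n+2} = [-3 (n+1) a_{n+1} + 1 a_n] / ((n+1)(n+2)).

Check with a_0 = 2, a_1 = -2 (apply the recurrence for n = 0, 1, 2, 3): a_0 = 2, a_1 = -2, a_2 = 4, a_3 = -13/3, a_4 = 43/12, a_5 = -71/30.

a_(n+2) = [-3 (n+1) a_(n+1) + 1 a_n] / ((n+1)(n+2)); check: a_0 = 2, a_1 = -2, a_2 = 4, a_3 = -13/3, a_4 = 43/12, a_5 = -71/30


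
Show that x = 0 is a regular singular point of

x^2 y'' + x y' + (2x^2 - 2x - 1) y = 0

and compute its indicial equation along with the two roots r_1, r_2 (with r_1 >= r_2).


Divide by x^2 to reach normal form y'' + P_1(x) y' + P_2(x) y = 0 with P_1(x) = 1/x and P_2(x) = 2 - 2/x - 1/x^2.
x = 0 is a singular point because the y'-coefficient 1/x has a pole at x = 0 and the y-coefficient 2 - 2/x - 1/x^2 has a pole at x = 0.
It is a regular singular point because x P_1(x) = p(x) = 1 and x^2 P_2(x) = q(x) = 2x^2 - 2x - 1 are polynomials, hence analytic at x = 0.
p(0) = 1,  q(0) = -1.
Indicial equation: r(r-1) + p(0) r + q(0) = 0, i.e. r^2 + (p(0) - 1) r + q(0) = 0, i.e. r^2 - 1 = 0.
Discriminant: (0)^2 - 4(-1) = 4, so r = (0 ± 2)/2.
Solving: r_1 = 1, r_2 = -1.

indicial: r^2 - 1 = 0; roots r_1 = 1, r_2 = -1


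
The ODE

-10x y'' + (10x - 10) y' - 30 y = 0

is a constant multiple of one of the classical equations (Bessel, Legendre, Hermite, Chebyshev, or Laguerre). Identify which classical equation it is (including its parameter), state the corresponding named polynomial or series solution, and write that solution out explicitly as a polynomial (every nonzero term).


All three coefficients share the factor -10; dividing through by -10 gives  x y'' + (1 - x) y' + 3 y = 0.
This matches the Laguerre equation x y'' + (1 - x) y' + n y = 0 with n = 3; the polynomial solution is L_3(x).
With y = sum_k a_k x^k, matching x^k gives (k+1)k a_{k+1} + (k+1) a_{k+1} - k a_k + n a_k = 0, i.e. (k+1)^2 a_{k+1} = (k - n) a_k = (k - 3) a_k. The right side vanishes at k = 3, so the series terminates at degree 3.
Standard normalization L_n(0) = 1 gives a_0 = 1. Work upward with a_{k+1} = (k - 3) a_k / (k+1)^2:
  a_1 = (0 - 3)(1) / 1^2 = -3/1 = -3
  a_2 = (1 - 3)(-3) / 2^2 = 6/4 = 3/2
  a_3 = (2 - 3)(3/2) / 3^2 = (-3/2)/9 = -1/6
Hence L_3(x) = -x^3/6 + 3 x^2/2 - 3 x + 1.

L_3(x); series = -x^3/6 + 3 x^2/2 - 3 x + 1


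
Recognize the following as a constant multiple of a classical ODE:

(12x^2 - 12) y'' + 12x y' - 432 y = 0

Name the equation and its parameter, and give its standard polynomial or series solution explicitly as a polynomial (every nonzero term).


All three coefficients share the factor -12; dividing through by -12 gives  (1 - x^2) y'' - x y' + 36 y = 0.
This matches the Chebyshev equation (1 - x^2) y'' - x y' + n^2 y = 0 (note the -x y' term, not -2x y') with n^2 = 36, so n = 6; the polynomial solution is T_6(x).
With y = sum_k a_k x^k, matching x^k gives (k+2)(k+1) a_{k+2} = (k^2 - n^2) a_k = (k - 6)(k + 6) a_k. The right side vanishes at k = 6, so the series with the parity of 6 terminates at degree 6.
Standard normalization: leading coefficient of T_n is 2^(n-1), so a_6 = 2^5 = 32. Work downward with a_k = (k+1)(k+2) a_{k+2} / ((k - 6)(k + 6)):
  a_4 = (5)(6)(32) / ((4 - 6)(4 + 6)) = 960/(-20) = -48
  a_2 = (3)(4)(-48) / ((2 - 6)(2 + 6)) = -576/(-32) = 18
  a_0 = (1)(2)(18) / ((0 - 6)(0 + 6)) = 36/(-36) = -1
Hence T_6(x) = 32 x^6 - 48 x^4 + 18 x^2 - 1.

T_6(x); series = 32 x^6 - 48 x^4 + 18 x^2 - 1


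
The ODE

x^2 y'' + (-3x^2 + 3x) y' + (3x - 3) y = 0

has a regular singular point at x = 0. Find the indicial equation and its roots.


Divide by x^2 to reach normal form y'' + P_1(x) y' + P_2(x) y = 0 with P_1(x) = -3 + 3/x and P_2(x) = 3/x - 3/x^2.
x = 0 is a singular point because the y'-coefficient -3 + 3/x has a pole at x = 0 and the y-coefficient 3/x - 3/x^2 has a pole at x = 0.
It is a regular singular point because x P_1(x) = p(x) = 3 - 3x and x^2 P_2(x) = q(x) = 3x - 3 are polynomials, hence analytic at x = 0.
p(0) = 3,  q(0) = -3.
Indicial equation: r(r-1) + p(0) r + q(0) = 0, i.e. r^2 + (p(0) - 1) r + q(0) = 0, i.e. r^2 + 2 r - 3 = 0.
Discriminant: (2)^2 - 4(-3) = 16, so r = (-2 ± 4)/2.
Solving: r_1 = 1, r_2 = -3.

indicial: r^2 + 2 r - 3 = 0; roots r_1 = 1, r_2 = -3


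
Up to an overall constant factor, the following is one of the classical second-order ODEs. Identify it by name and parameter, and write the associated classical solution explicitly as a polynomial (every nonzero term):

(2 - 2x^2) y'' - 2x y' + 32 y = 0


All three coefficients share the factor 2; dividing through by 2 gives  (1 - x^2) y'' - x y' + 16 y = 0.
This matches the Chebyshev equation (1 - x^2) y'' - x y' + n^2 y = 0 (note the -x y' term, not -2x y') with n^2 = 16, so n = 4; the polynomial solution is T_4(x).
With y = sum_k a_k x^k, matching x^k gives (k+2)(k+1) a_{k+2} = (k^2 - n^2) a_k = (k - 4)(k + 4) a_k. The right side vanishes at k = 4, so the series with the parity of 4 terminates at degree 4.
Standard normalization: leading coefficient of T_n is 2^(n-1), so a_4 = 2^3 = 8. Work downward with a_k = (k+1)(k+2) a_{k+2} / ((k - 4)(k + 4)):
  a_2 = (3)(4)(8) / ((2 - 4)(2 + 4)) = 96/(-12) = -8
  a_0 = (1)(2)(-8) / ((0 - 4)(0 + 4)) = -16/(-16) = 1
Hence T_4(x) = 8 x^4 - 8 x^2 + 1.

T_4(x); series = 8 x^4 - 8 x^2 + 1


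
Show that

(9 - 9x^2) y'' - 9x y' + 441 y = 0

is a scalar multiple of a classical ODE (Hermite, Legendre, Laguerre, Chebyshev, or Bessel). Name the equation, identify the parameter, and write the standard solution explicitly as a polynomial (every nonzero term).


All three coefficients share the factor 9; dividing through by 9 gives  (1 - x^2) y'' - x y' + 49 y = 0.
This matches the Chebyshev equation (1 - x^2) y'' - x y' + n^2 y = 0 (note the -x y' term, not -2x y') with n^2 = 49, so n = 7; the polynomial solution is T_7(x).
With y = sum_k a_k x^k, matching x^k gives (k+2)(k+1) a_{k+2} = (k^2 - n^2) a_k = (k - 7)(k + 7) a_k. The right side vanishes at k = 7, so the series with the parity of 7 terminates at degree 7.
Standard normalization: leading coefficient of T_n is 2^(n-1), so a_7 = 2^6 = 64. Work downward with a_k = (k+1)(k+2) a_{k+2} / ((k - 7)(k + 7)):
  a_5 = (6)(7)(64) / ((5 - 7)(5 + 7)) = 2688/(-24) = -112
  a_3 = (4)(5)(-112) / ((3 - 7)(3 + 7)) = -2240/(-40) = 56
  a_1 = (2)(3)(56) / ((1 - 7)(1 + 7)) = 336/(-48) = -7
Hence T_7(x) = 64 x^7 - 112 x^5 + 56 x^3 - 7 x.

T_7(x); series = 64 x^7 - 112 x^5 + 56 x^3 - 7 x


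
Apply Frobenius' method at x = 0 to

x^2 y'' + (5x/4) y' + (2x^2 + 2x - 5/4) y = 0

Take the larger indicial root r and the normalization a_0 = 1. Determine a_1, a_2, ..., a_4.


Write in Frobenius form y'' + (p(x)/x) y' + (q(x)/x^2) y = 0:
  p(x) = 5/4,  q(x) = 2x^2 + 2x - 5/4.
Indicial equation: r(r-1) + (5/4) r + (-5/4) = 0 -> roots r_1 = 1, r_2 = -5/4.
Take r = r_1 = 1. Let y(x) = x^r sum_{n>=0} a_n x^n with a_0 = 1.
Substitute y = x^r sum a_n x^n and match x^{r+n}. The recurrence is
  D(n) a_n + 2 a_{n-1} + 2 a_{n-2} = 0,  where D(n) = (r+n)(r+n-1) + (5/4)(r+n) + (-5/4).
  a_n = [-2 a_{n-1} - 2 a_{n-2}] / D(n).
Since the indicial polynomial factors as (r - r_1)(r - r_2), D(n) = (r_1 + n - r_1)(r_1 + n - r_2) = n(n + 9/4).
Evaluating step by step (a_0 = 1):
  n = 1: D(1) = 1(1 + 9/4) = 13/4; numerator = -2(1) = -2; a_1 = (-2)/(13/4) = -8/13
  n = 2: D(2) = 2(2 + 9/4) = 17/2; numerator = -2(-8/13) - 2(1) = -10/13; a_2 = (-10/13)/(17/2) = -20/221
  n = 3: D(3) = 3(3 + 9/4) = 63/4; numerator = -2(-20/221) - 2(-8/13) = 24/17; a_3 = (24/17)/(63/4) = 32/357
  n = 4: D(4) = 4(4 + 9/4) = 25; numerator = -2(32/357) - 2(-20/221) = 8/4641; a_4 = (8/4641)/(25) = 8/116025

r = 1; a_0 = 1; a_1 = -8/13; a_2 = -20/221; a_3 = 32/357; a_4 = 8/116025


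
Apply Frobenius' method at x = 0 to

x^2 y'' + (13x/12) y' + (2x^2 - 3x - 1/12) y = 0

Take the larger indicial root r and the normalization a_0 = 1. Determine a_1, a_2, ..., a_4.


Write in Frobenius form y'' + (p(x)/x) y' + (q(x)/x^2) y = 0:
  p(x) = 13/12,  q(x) = 2x^2 - 3x - 1/12.
Indicial equation: r(r-1) + (13/12) r + (-1/12) = 0 -> roots r_1 = 1/4, r_2 = -1/3.
Take r = r_1 = 1/4. Let y(x) = x^r sum_{n>=0} a_n x^n with a_0 = 1.
Substitute y = x^r sum a_n x^n and match x^{r+n}. The recurrence is
  D(n) a_n - 3 a_{n-1} + 2 a_{n-2} = 0,  where D(n) = (r+n)(r+n-1) + (13/12)(r+n) + (-1/12).
  a_n = [3 a_{n-1} - 2 a_{n-2}] / D(n).
Since the indicial polynomial factors as (r - r_1)(r - r_2), D(n) = (r_1 + n - r_1)(r_1 + n - r_2) = n(n + 7/12).
Evaluating step by step (a_0 = 1):
  n = 1: D(1) = 1(1 + 7/12) = 19/12; numerator = 3(1) = 3; a_1 = (3)/(19/12) = 36/19
  n = 2: D(2) = 2(2 + 7/12) = 31/6; numerator = 3(36/19) - 2(1) = 70/19; a_2 = (70/19)/(31/6) = 420/589
  n = 3: D(3) = 3(3 + 7/12) = 43/4; numerator = 3(420/589) - 2(36/19) = -972/589; a_3 = (-972/589)/(43/4) = -3888/25327
  n = 4: D(4) = 4(4 + 7/12) = 55/3; numerator = 3(-3888/25327) - 2(420/589) = -47784/25327; a_4 = (-47784/25327)/(55/3) = -13032/126635

r = 1/4; a_0 = 1; a_1 = 36/19; a_2 = 420/589; a_3 = -3888/25327; a_4 = -13032/126635


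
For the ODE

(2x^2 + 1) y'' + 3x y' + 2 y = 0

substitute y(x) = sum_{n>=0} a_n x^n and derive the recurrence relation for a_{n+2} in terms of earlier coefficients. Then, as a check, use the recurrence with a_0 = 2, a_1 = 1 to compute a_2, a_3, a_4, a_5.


Substitute y = sum_n a_n x^n.
(1 + 2 x^2) y'' contributes (n+2)(n+1) a_{n+2} + 2 n(n-1) a_n at x^n.
3 x y'(x) contributes 3 n a_n at x^n.
2 y(x) contributes 2 a_n at x^n.
Matching x^n: (n+2)(n+1) a_{n+2} + (2 n(n-1) + 3 n + 2) a_n = 0.
Thus a_{n+2} = (-2 n(n-1) - 3 n - 2) / ((n+1)(n+2)) * a_n.

Check with a_0 = 2, a_1 = 1 (apply the recurrence for n = 0, 1, 2, 3): a_0 = 2, a_1 = 1, a_2 = -2, a_3 = -5/6, a_4 = 2, a_5 = 23/24.

a_(n+2) = (-2 n(n-1) - 3 n - 2) / ((n+1)(n+2)) * a_n; check: a_0 = 2, a_1 = 1, a_2 = -2, a_3 = -5/6, a_4 = 2, a_5 = 23/24


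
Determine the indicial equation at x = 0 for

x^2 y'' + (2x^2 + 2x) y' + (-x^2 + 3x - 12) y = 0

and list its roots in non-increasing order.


Divide by x^2 to reach normal form y'' + P_1(x) y' + P_2(x) y = 0 with P_1(x) = 2 + 2/x and P_2(x) = -1 + 3/x - 12/x^2.
x = 0 is a singular point because the y'-coefficient 2 + 2/x has a pole at x = 0 and the y-coefficient -1 + 3/x - 12/x^2 has a pole at x = 0.
It is a regular singular point because x P_1(x) = p(x) = 2x + 2 and x^2 P_2(x) = q(x) = -x^2 + 3x - 12 are polynomials, hence analytic at x = 0.
p(0) = 2,  q(0) = -12.
Indicial equation: r(r-1) + p(0) r + q(0) = 0, i.e. r^2 + (p(0) - 1) r + q(0) = 0, i.e. r^2 + 1 r - 12 = 0.
Discriminant: (1)^2 - 4(-12) = 49, so r = (-1 ± 7)/2.
Solving: r_1 = 3, r_2 = -4.

indicial: r^2 + 1 r - 12 = 0; roots r_1 = 3, r_2 = -4


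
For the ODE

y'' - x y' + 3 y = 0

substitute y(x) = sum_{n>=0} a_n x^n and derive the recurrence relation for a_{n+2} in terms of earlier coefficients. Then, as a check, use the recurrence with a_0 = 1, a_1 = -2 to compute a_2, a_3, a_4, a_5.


Substitute y = sum_n a_n x^n.
y''(x) has coefficient (n+2)(n+1) a_{n+2} at x^n;
-x y'(x) has coefficient -n a_n at x^n (shift);
3 y(x) has coefficient 3 a_n at x^n.
Matching x^n: (n+2)(n+1) a_{n+2} + (-n + 3) a_n = 0.
Thus a_{n+2} = (n - 3) / ((n+1)(n+2)) * a_n.

Check with a_0 = 1, a_1 = -2 (apply the recurrence for n = 0, 1, 2, 3): a_0 = 1, a_1 = -2, a_2 = -3/2, a_3 = 2/3, a_4 = 1/8, a_5 = 0.

a_(n+2) = (n - 3) / ((n+1)(n+2)) * a_n; check: a_0 = 1, a_1 = -2, a_2 = -3/2, a_3 = 2/3, a_4 = 1/8, a_5 = 0


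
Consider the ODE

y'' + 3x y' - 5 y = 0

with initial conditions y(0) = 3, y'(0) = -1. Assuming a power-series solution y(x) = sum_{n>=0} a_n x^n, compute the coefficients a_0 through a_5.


Ansatz: y(x) = sum_{n>=0} a_n x^n, so y'(x) = sum_{n>=1} n a_n x^(n-1) and y''(x) = sum_{n>=2} n(n-1) a_n x^(n-2).
Substitute into P(x) y'' + Q(x) y' + R(x) y = 0 with P(x) = 1, Q(x) = 3x, R(x) = -5, and match powers of x.
Initial conditions: a_0 = 3, a_1 = -1.
Setting the coefficient of each power of x to zero and solving order by order (substituting the coefficients already found):
  x^0: 2 a_2 - 5 a_0 = 0  ->  2 a_2 = 5 a_0 = 15  ->  a_2 = 15/2
  x^1: 6 a_3 - 2 a_1 = 0  ->  6 a_3 = 2 a_1 = -2  ->  a_3 = -1/3
  x^2: 12 a_4 + a_2 = 0  ->  12 a_4 = -a_2 = -15/2  ->  a_4 = -5/8
  x^3: 20 a_5 + 4 a_3 = 0  ->  20 a_5 = -4 a_3 = 4/3  ->  a_5 = 1/15
Truncated series: y(x) = 3 - x + (15/2) x^2 - (1/3) x^3 - (5/8) x^4 + (1/15) x^5 + O(x^6).

a_0 = 3; a_1 = -1; a_2 = 15/2; a_3 = -1/3; a_4 = -5/8; a_5 = 1/15


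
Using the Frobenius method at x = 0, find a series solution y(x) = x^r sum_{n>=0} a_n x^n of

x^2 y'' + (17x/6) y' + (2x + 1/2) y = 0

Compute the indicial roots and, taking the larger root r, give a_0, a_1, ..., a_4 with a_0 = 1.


Write in Frobenius form y'' + (p(x)/x) y' + (q(x)/x^2) y = 0:
  p(x) = 17/6,  q(x) = 2x + 1/2.
Indicial equation: r(r-1) + (17/6) r + (1/2) = 0 -> roots r_1 = -1/3, r_2 = -3/2.
Take r = r_1 = -1/3. Let y(x) = x^r sum_{n>=0} a_n x^n with a_0 = 1.
Substitute y = x^r sum a_n x^n and match x^{r+n}. The recurrence is
  D(n) a_n + 2 a_{n-1} = 0,  where D(n) = (r+n)(r+n-1) + (17/6)(r+n) + (1/2).
  a_n = -2 / D(n) * a_{n-1}.
Since the indicial polynomial factors as (r - r_1)(r - r_2), D(n) = (r_1 + n - r_1)(r_1 + n - r_2) = n(n + 7/6).
Evaluating step by step (a_0 = 1):
  n = 1: D(1) = 1(1 + 7/6) = 13/6; numerator = -2(1) = -2; a_1 = (-2)/(13/6) = -12/13
  n = 2: D(2) = 2(2 + 7/6) = 19/3; numerator = -2(-12/13) = 24/13; a_2 = (24/13)/(19/3) = 72/247
  n = 3: D(3) = 3(3 + 7/6) = 25/2; numerator = -2(72/247) = -144/247; a_3 = (-144/247)/(25/2) = -288/6175
  n = 4: D(4) = 4(4 + 7/6) = 62/3; numerator = -2(-288/6175) = 576/6175; a_4 = (576/6175)/(62/3) = 864/191425

r = -1/3; a_0 = 1; a_1 = -12/13; a_2 = 72/247; a_3 = -288/6175; a_4 = 864/191425


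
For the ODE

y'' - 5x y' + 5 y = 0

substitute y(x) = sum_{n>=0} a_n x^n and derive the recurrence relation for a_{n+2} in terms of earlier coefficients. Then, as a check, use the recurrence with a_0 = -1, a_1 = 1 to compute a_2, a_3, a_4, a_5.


Substitute y = sum_n a_n x^n.
y''(x) has coefficient (n+2)(n+1) a_{n+2} at x^n;
-5 x y'(x) has coefficient -5 n a_n at x^n (shift);
5 y(x) has coefficient 5 a_n at x^n.
Matching x^n: (n+2)(n+1) a_{n+2} + (-5n + 5) a_n = 0.
Thus a_{n+2} = (5n - 5) / ((n+1)(n+2)) * a_n.

Check with a_0 = -1, a_1 = 1 (apply the recurrence for n = 0, 1, 2, 3): a_0 = -1, a_1 = 1, a_2 = 5/2, a_3 = 0, a_4 = 25/24, a_5 = 0.

a_(n+2) = (5n - 5) / ((n+1)(n+2)) * a_n; check: a_0 = -1, a_1 = 1, a_2 = 5/2, a_3 = 0, a_4 = 25/24, a_5 = 0


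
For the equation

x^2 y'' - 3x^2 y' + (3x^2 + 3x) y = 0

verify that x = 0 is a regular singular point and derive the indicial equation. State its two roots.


Divide by x^2 to reach normal form y'' + P_1(x) y' + P_2(x) y = 0 with P_1(x) = -3 and P_2(x) = 3 + 3/x.
x = 0 is a singular point because the y-coefficient 3 + 3/x has a pole at x = 0.
It is a regular singular point because x P_1(x) = p(x) = -3x and x^2 P_2(x) = q(x) = 3x^2 + 3x are polynomials, hence analytic at x = 0.
p(0) = 0,  q(0) = 0.
Indicial equation: r(r-1) + p(0) r + q(0) = 0, i.e. r^2 + (p(0) - 1) r + q(0) = 0, i.e. r^2 - 1 r = 0.
Discriminant: (-1)^2 - 4(0) = 1, so r = (1 ± 1)/2.
Solving: r_1 = 1, r_2 = 0.

indicial: r^2 - 1 r = 0; roots r_1 = 1, r_2 = 0


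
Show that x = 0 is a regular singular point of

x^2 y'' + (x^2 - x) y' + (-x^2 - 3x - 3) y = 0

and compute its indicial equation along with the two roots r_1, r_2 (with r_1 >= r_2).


Divide by x^2 to reach normal form y'' + P_1(x) y' + P_2(x) y = 0 with P_1(x) = 1 - 1/x and P_2(x) = -1 - 3/x - 3/x^2.
x = 0 is a singular point because the y'-coefficient 1 - 1/x has a pole at x = 0 and the y-coefficient -1 - 3/x - 3/x^2 has a pole at x = 0.
It is a regular singular point because x P_1(x) = p(x) = x - 1 and x^2 P_2(x) = q(x) = -x^2 - 3x - 3 are polynomials, hence analytic at x = 0.
p(0) = -1,  q(0) = -3.
Indicial equation: r(r-1) + p(0) r + q(0) = 0, i.e. r^2 + (p(0) - 1) r + q(0) = 0, i.e. r^2 - 2 r - 3 = 0.
Discriminant: (-2)^2 - 4(-3) = 16, so r = (2 ± 4)/2.
Solving: r_1 = 3, r_2 = -1.

indicial: r^2 - 2 r - 3 = 0; roots r_1 = 3, r_2 = -1


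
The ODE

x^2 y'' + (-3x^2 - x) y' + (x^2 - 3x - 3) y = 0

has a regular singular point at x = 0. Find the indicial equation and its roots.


Divide by x^2 to reach normal form y'' + P_1(x) y' + P_2(x) y = 0 with P_1(x) = -3 - 1/x and P_2(x) = 1 - 3/x - 3/x^2.
x = 0 is a singular point because the y'-coefficient -3 - 1/x has a pole at x = 0 and the y-coefficient 1 - 3/x - 3/x^2 has a pole at x = 0.
It is a regular singular point because x P_1(x) = p(x) = -3x - 1 and x^2 P_2(x) = q(x) = x^2 - 3x - 3 are polynomials, hence analytic at x = 0.
p(0) = -1,  q(0) = -3.
Indicial equation: r(r-1) + p(0) r + q(0) = 0, i.e. r^2 + (p(0) - 1) r + q(0) = 0, i.e. r^2 - 2 r - 3 = 0.
Discriminant: (-2)^2 - 4(-3) = 16, so r = (2 ± 4)/2.
Solving: r_1 = 3, r_2 = -1.

indicial: r^2 - 2 r - 3 = 0; roots r_1 = 3, r_2 = -1


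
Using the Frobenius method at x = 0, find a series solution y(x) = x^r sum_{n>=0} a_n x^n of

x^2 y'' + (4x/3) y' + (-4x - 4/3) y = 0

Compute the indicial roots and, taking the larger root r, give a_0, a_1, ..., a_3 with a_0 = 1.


Write in Frobenius form y'' + (p(x)/x) y' + (q(x)/x^2) y = 0:
  p(x) = 4/3,  q(x) = -4x - 4/3.
Indicial equation: r(r-1) + (4/3) r + (-4/3) = 0 -> roots r_1 = 1, r_2 = -4/3.
Take r = r_1 = 1. Let y(x) = x^r sum_{n>=0} a_n x^n with a_0 = 1.
Substitute y = x^r sum a_n x^n and match x^{r+n}. The recurrence is
  D(n) a_n - 4 a_{n-1} = 0,  where D(n) = (r+n)(r+n-1) + (4/3)(r+n) + (-4/3).
  a_n = 4 / D(n) * a_{n-1}.
Since the indicial polynomial factors as (r - r_1)(r - r_2), D(n) = (r_1 + n - r_1)(r_1 + n - r_2) = n(n + 7/3).
Evaluating step by step (a_0 = 1):
  n = 1: D(1) = 1(1 + 7/3) = 10/3; numerator = 4(1) = 4; a_1 = (4)/(10/3) = 6/5
  n = 2: D(2) = 2(2 + 7/3) = 26/3; numerator = 4(6/5) = 24/5; a_2 = (24/5)/(26/3) = 36/65
  n = 3: D(3) = 3(3 + 7/3) = 16; numerator = 4(36/65) = 144/65; a_3 = (144/65)/(16) = 9/65

r = 1; a_0 = 1; a_1 = 6/5; a_2 = 36/65; a_3 = 9/65


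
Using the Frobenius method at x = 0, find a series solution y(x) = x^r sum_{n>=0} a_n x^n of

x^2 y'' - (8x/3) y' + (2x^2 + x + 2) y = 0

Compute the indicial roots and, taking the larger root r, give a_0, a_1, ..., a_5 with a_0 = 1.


Write in Frobenius form y'' + (p(x)/x) y' + (q(x)/x^2) y = 0:
  p(x) = -8/3,  q(x) = 2x^2 + x + 2.
Indicial equation: r(r-1) + (-8/3) r + (2) = 0 -> roots r_1 = 3, r_2 = 2/3.
Take r = r_1 = 3. Let y(x) = x^r sum_{n>=0} a_n x^n with a_0 = 1.
Substitute y = x^r sum a_n x^n and match x^{r+n}. The recurrence is
  D(n) a_n + 1 a_{n-1} + 2 a_{n-2} = 0,  where D(n) = (r+n)(r+n-1) + (-8/3)(r+n) + (2).
  a_n = [-1 a_{n-1} - 2 a_{n-2}] / D(n).
Since the indicial polynomial factors as (r - r_1)(r - r_2), D(n) = (r_1 + n - r_1)(r_1 + n - r_2) = n(n + 7/3).
Evaluating step by step (a_0 = 1):
  n = 1: D(1) = 1(1 + 7/3) = 10/3; numerator = -1(1) = -1; a_1 = (-1)/(10/3) = -3/10
  n = 2: D(2) = 2(2 + 7/3) = 26/3; numerator = -1(-3/10) - 2(1) = -17/10; a_2 = (-17/10)/(26/3) = -51/260
  n = 3: D(3) = 3(3 + 7/3) = 16; numerator = -1(-51/260) - 2(-3/10) = 207/260; a_3 = (207/260)/(16) = 207/4160
  n = 4: D(4) = 4(4 + 7/3) = 76/3; numerator = -1(207/4160) - 2(-51/260) = 285/832; a_4 = (285/832)/(76/3) = 45/3328
  n = 5: D(5) = 5(5 + 7/3) = 110/3; numerator = -1(45/3328) - 2(207/4160) = -1881/16640; a_5 = (-1881/16640)/(110/3) = -513/166400

r = 3; a_0 = 1; a_1 = -3/10; a_2 = -51/260; a_3 = 207/4160; a_4 = 45/3328; a_5 = -513/166400


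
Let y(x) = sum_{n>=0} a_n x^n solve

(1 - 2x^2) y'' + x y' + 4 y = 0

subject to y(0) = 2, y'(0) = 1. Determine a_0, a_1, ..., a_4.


Ansatz: y(x) = sum_{n>=0} a_n x^n, so y'(x) = sum_{n>=1} n a_n x^(n-1) and y''(x) = sum_{n>=2} n(n-1) a_n x^(n-2).
Substitute into P(x) y'' + Q(x) y' + R(x) y = 0 with P(x) = 1 - 2x^2, Q(x) = x, R(x) = 4, and match powers of x.
Initial conditions: a_0 = 2, a_1 = 1.
Setting the coefficient of each power of x to zero and solving order by order (substituting the coefficients already found):
  x^0: 2 a_2 + 4 a_0 = 0  ->  2 a_2 = -4 a_0 = -8  ->  a_2 = -4
  x^1: 6 a_3 + 5 a_1 = 0  ->  6 a_3 = -5 a_1 = -5  ->  a_3 = -5/6
  x^2: 12 a_4 + 2 a_2 = 0  ->  12 a_4 = -2 a_2 = 8  ->  a_4 = 2/3
Truncated series: y(x) = 2 + x - 4 x^2 - (5/6) x^3 + (2/3) x^4 + O(x^5).

a_0 = 2; a_1 = 1; a_2 = -4; a_3 = -5/6; a_4 = 2/3


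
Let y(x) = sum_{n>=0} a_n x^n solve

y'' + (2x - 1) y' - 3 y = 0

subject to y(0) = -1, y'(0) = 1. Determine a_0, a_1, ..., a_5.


Ansatz: y(x) = sum_{n>=0} a_n x^n, so y'(x) = sum_{n>=1} n a_n x^(n-1) and y''(x) = sum_{n>=2} n(n-1) a_n x^(n-2).
Substitute into P(x) y'' + Q(x) y' + R(x) y = 0 with P(x) = 1, Q(x) = 2x - 1, R(x) = -3, and match powers of x.
Initial conditions: a_0 = -1, a_1 = 1.
Setting the coefficient of each power of x to zero and solving order by order (substituting the coefficients already found):
  x^0: 2 a_2 - a_1 - 3 a_0 = 0  ->  2 a_2 = a_1 + 3 a_0 = -2  ->  a_2 = -1
  x^1: 6 a_3 - 2 a_2 - a_1 = 0  ->  6 a_3 = 2 a_2 + a_1 = -1  ->  a_3 = -1/6
  x^2: 12 a_4 - 3 a_3 + a_2 = 0  ->  12 a_4 = 3 a_3 - a_2 = 1/2  ->  a_4 = 1/24
  x^3: 20 a_5 - 4 a_4 + 3 a_3 = 0  ->  20 a_5 = 4 a_4 - 3 a_3 = 2/3  ->  a_5 = 1/30
Truncated series: y(x) = -1 + x - x^2 - (1/6) x^3 + (1/24) x^4 + (1/30) x^5 + O(x^6).

a_0 = -1; a_1 = 1; a_2 = -1; a_3 = -1/6; a_4 = 1/24; a_5 = 1/30


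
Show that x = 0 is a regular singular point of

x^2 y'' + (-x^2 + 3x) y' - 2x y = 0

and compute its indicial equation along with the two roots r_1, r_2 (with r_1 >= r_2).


Divide by x^2 to reach normal form y'' + P_1(x) y' + P_2(x) y = 0 with P_1(x) = -1 + 3/x and P_2(x) = -2/x.
x = 0 is a singular point because the y'-coefficient -1 + 3/x has a pole at x = 0 and the y-coefficient -2/x has a pole at x = 0.
It is a regular singular point because x P_1(x) = p(x) = 3 - x and x^2 P_2(x) = q(x) = -2x are polynomials, hence analytic at x = 0.
p(0) = 3,  q(0) = 0.
Indicial equation: r(r-1) + p(0) r + q(0) = 0, i.e. r^2 + (p(0) - 1) r + q(0) = 0, i.e. r^2 + 2 r = 0.
Discriminant: (2)^2 - 4(0) = 4, so r = (-2 ± 2)/2.
Solving: r_1 = 0, r_2 = -2.

indicial: r^2 + 2 r = 0; roots r_1 = 0, r_2 = -2


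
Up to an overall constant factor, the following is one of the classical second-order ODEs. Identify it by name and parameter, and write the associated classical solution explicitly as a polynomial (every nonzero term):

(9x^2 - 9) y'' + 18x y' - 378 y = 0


All three coefficients share the factor -9; dividing through by -9 gives  (1 - x^2) y'' - 2x y' + 42 y = 0.
This matches the Legendre equation (1 - x^2) y'' - 2x y' + n(n+1) y = 0 (note the -2x y' term) with n(n+1) = 42, so n = 6; the polynomial solution is P_6(x).
With y = sum_k a_k x^k, matching x^k gives (k+2)(k+1) a_{k+2} = [k(k+1) - n(n+1)] a_k = (k - 6)(k + 7) a_k. The right side vanishes at k = 6, so the series with the parity of 6 terminates at degree 6.
Standard normalization (P_n(1) = 1): leading coefficient (2n)!/(2^n (n!)^2) = 479001600/(64*518400) = 231/16, so a_6 = 231/16. Work downward with a_k = (k+1)(k+2) a_{k+2} / ((k - 6)(k + 7)):
  a_4 = (5)(6)(231/16) / ((4 - 6)(4 + 7)) = (3465/8)/(-22) = -315/16
  a_2 = (3)(4)(-315/16) / ((2 - 6)(2 + 7)) = (-945/4)/(-36) = 105/16
  a_0 = (1)(2)(105/16) / ((0 - 6)(0 + 7)) = (105/8)/(-42) = -5/16
Hence P_6(x) = 231 x^6/16 - 315 x^4/16 + 105 x^2/16 - 5/16.

P_6(x); series = 231 x^6/16 - 315 x^4/16 + 105 x^2/16 - 5/16


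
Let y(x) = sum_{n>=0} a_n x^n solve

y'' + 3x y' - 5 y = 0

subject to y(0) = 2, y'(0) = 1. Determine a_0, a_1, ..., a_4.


Ansatz: y(x) = sum_{n>=0} a_n x^n, so y'(x) = sum_{n>=1} n a_n x^(n-1) and y''(x) = sum_{n>=2} n(n-1) a_n x^(n-2).
Substitute into P(x) y'' + Q(x) y' + R(x) y = 0 with P(x) = 1, Q(x) = 3x, R(x) = -5, and match powers of x.
Initial conditions: a_0 = 2, a_1 = 1.
Setting the coefficient of each power of x to zero and solving order by order (substituting the coefficients already found):
  x^0: 2 a_2 - 5 a_0 = 0  ->  2 a_2 = 5 a_0 = 10  ->  a_2 = 5
  x^1: 6 a_3 - 2 a_1 = 0  ->  6 a_3 = 2 a_1 = 2  ->  a_3 = 1/3
  x^2: 12 a_4 + a_2 = 0  ->  12 a_4 = -a_2 = -5  ->  a_4 = -5/12
Truncated series: y(x) = 2 + x + 5 x^2 + (1/3) x^3 - (5/12) x^4 + O(x^5).

a_0 = 2; a_1 = 1; a_2 = 5; a_3 = 1/3; a_4 = -5/12


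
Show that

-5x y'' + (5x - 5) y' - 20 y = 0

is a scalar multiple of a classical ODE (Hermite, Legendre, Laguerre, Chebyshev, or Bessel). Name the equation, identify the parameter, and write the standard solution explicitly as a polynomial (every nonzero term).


All three coefficients share the factor -5; dividing through by -5 gives  x y'' + (1 - x) y' + 4 y = 0.
This matches the Laguerre equation x y'' + (1 - x) y' + n y = 0 with n = 4; the polynomial solution is L_4(x).
With y = sum_k a_k x^k, matching x^k gives (k+1)k a_{k+1} + (k+1) a_{k+1} - k a_k + n a_k = 0, i.e. (k+1)^2 a_{k+1} = (k - n) a_k = (k - 4) a_k. The right side vanishes at k = 4, so the series terminates at degree 4.
Standard normalization L_n(0) = 1 gives a_0 = 1. Work upward with a_{k+1} = (k - 4) a_k / (k+1)^2:
  a_1 = (0 - 4)(1) / 1^2 = -4/1 = -4
  a_2 = (1 - 4)(-4) / 2^2 = 12/4 = 3
  a_3 = (2 - 4)(3) / 3^2 = -6/9 = -2/3
  a_4 = (3 - 4)(-2/3) / 4^2 = (2/3)/16 = 1/24
Hence L_4(x) = x^4/24 - 2 x^3/3 + 3 x^2 - 4 x + 1.

L_4(x); series = x^4/24 - 2 x^3/3 + 3 x^2 - 4 x + 1


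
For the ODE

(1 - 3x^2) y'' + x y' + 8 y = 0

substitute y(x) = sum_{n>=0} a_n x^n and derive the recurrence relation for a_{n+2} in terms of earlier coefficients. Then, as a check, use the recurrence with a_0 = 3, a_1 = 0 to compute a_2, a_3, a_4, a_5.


Substitute y = sum_n a_n x^n.
(1 - 3 x^2) y'' contributes (n+2)(n+1) a_{n+2} - 3 n(n-1) a_n at x^n.
x y'(x) contributes n a_n at x^n.
8 y(x) contributes 8 a_n at x^n.
Matching x^n: (n+2)(n+1) a_{n+2} + (-3 n(n-1) + n + 8) a_n = 0.
Thus a_{n+2} = (3 n(n-1) - n - 8) / ((n+1)(n+2)) * a_n.

Check with a_0 = 3, a_1 = 0 (apply the recurrence for n = 0, 1, 2, 3): a_0 = 3, a_1 = 0, a_2 = -12, a_3 = 0, a_4 = 4, a_5 = 0.

a_(n+2) = (3 n(n-1) - n - 8) / ((n+1)(n+2)) * a_n; check: a_0 = 3, a_1 = 0, a_2 = -12, a_3 = 0, a_4 = 4, a_5 = 0


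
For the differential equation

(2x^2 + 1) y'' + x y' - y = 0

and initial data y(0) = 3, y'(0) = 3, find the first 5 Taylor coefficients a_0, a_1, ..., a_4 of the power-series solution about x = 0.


Ansatz: y(x) = sum_{n>=0} a_n x^n, so y'(x) = sum_{n>=1} n a_n x^(n-1) and y''(x) = sum_{n>=2} n(n-1) a_n x^(n-2).
Substitute into P(x) y'' + Q(x) y' + R(x) y = 0 with P(x) = 2x^2 + 1, Q(x) = x, R(x) = -1, and match powers of x.
Initial conditions: a_0 = 3, a_1 = 3.
Setting the coefficient of each power of x to zero and solving order by order (substituting the coefficients already found):
  x^0: 2 a_2 - a_0 = 0  ->  2 a_2 = a_0 = 3  ->  a_2 = 3/2
  x^1: 6 a_3 = 0  ->  a_3 = 0
  x^2: 12 a_4 + 5 a_2 = 0  ->  12 a_4 = -5 a_2 = -15/2  ->  a_4 = -5/8
Truncated series: y(x) = 3 + 3 x + (3/2) x^2 - (5/8) x^4 + O(x^5).

a_0 = 3; a_1 = 3; a_2 = 3/2; a_3 = 0; a_4 = -5/8


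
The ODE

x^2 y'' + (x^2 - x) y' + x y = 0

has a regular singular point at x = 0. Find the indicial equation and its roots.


Divide by x^2 to reach normal form y'' + P_1(x) y' + P_2(x) y = 0 with P_1(x) = 1 - 1/x and P_2(x) = 1/x.
x = 0 is a singular point because the y'-coefficient 1 - 1/x has a pole at x = 0 and the y-coefficient 1/x has a pole at x = 0.
It is a regular singular point because x P_1(x) = p(x) = x - 1 and x^2 P_2(x) = q(x) = x are polynomials, hence analytic at x = 0.
p(0) = -1,  q(0) = 0.
Indicial equation: r(r-1) + p(0) r + q(0) = 0, i.e. r^2 + (p(0) - 1) r + q(0) = 0, i.e. r^2 - 2 r = 0.
Discriminant: (-2)^2 - 4(0) = 4, so r = (2 ± 2)/2.
Solving: r_1 = 2, r_2 = 0.

indicial: r^2 - 2 r = 0; roots r_1 = 2, r_2 = 0


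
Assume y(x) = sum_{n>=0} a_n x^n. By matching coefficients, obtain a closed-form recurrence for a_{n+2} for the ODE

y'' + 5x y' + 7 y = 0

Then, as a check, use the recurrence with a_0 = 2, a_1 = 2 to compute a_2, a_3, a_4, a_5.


Substitute y = sum_n a_n x^n.
y''(x) has coefficient (n+2)(n+1) a_{n+2} at x^n;
5 x y'(x) has coefficient 5 n a_n at x^n (shift);
7 y(x) has coefficient 7 a_n at x^n.
Matching x^n: (n+2)(n+1) a_{n+2} + (5n + 7) a_n = 0.
Thus a_{n+2} = (-5n - 7) / ((n+1)(n+2)) * a_n.

Check with a_0 = 2, a_1 = 2 (apply the recurrence for n = 0, 1, 2, 3): a_0 = 2, a_1 = 2, a_2 = -7, a_3 = -4, a_4 = 119/12, a_5 = 22/5.

a_(n+2) = (-5n - 7) / ((n+1)(n+2)) * a_n; check: a_0 = 2, a_1 = 2, a_2 = -7, a_3 = -4, a_4 = 119/12, a_5 = 22/5
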